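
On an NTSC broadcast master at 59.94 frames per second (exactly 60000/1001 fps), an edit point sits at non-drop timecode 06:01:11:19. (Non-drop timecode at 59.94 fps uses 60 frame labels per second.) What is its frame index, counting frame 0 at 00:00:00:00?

Total seconds to the label: (6 × 3600 + 1 × 60 + 11) = 21671.
Frame index = 21671 × 60 + 19 = 1300279.

frame 1300279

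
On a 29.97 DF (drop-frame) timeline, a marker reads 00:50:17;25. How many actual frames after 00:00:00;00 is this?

As if non-drop at 30 labels/s: (0 × 3600 + 50 × 60 + 17) × 30 + 25 = 90535.
Minute boundaries passed: 50; those not divisible by 10: 50 − 5 = 45; dropped labels = 2 × 45 = 90.
Actual frame index = 90535 − 90 = 90445.

90445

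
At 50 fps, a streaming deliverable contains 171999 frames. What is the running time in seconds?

Running time = 171999 / (50) = 3439.98 s.

3439.98 seconds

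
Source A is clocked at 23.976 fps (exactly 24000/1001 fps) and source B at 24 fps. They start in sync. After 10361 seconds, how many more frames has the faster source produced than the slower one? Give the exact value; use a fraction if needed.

A emits 24000/1001 × 10361 = 19128000/77 frames; B emits 24 × 10361 = 248664.
Difference = 19128/77 frames (≈ 248.4156); B is ahead of A.

19128/77 frames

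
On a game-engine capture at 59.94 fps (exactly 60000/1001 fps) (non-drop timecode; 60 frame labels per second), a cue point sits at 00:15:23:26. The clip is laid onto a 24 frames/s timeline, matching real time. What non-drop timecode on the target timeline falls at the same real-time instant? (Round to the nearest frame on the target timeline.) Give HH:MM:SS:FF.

Source frame index: (0×3600 + 15×60 + 23) × 60 + 26 = 55406.
Real time: 55406 / (60000/1001) = 27730703/30000 s.
Target frame: (27730703/30000) × (24) = 27730703/1250 ≈ 22184.562 → 22185.
At 24 labels/s: frame 22185 → 00:15:24:09.

00:15:24:09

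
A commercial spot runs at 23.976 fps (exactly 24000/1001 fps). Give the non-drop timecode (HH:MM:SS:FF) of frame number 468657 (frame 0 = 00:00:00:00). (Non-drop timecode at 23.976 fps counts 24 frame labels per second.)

468657 ÷ 24 = 19527 full seconds, remainder 9 frames.
19527 s = 5 h 25 min 27 s.
Timecode: 05:25:27:09.

05:25:27:09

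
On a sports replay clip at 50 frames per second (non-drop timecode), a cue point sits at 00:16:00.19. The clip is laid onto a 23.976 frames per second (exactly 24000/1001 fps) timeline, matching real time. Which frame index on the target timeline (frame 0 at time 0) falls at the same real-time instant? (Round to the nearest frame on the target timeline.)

Source frame index: (0×3600 + 16×60 + 0) × 50 + 19 = 48019.
Real time: 48019 / (50) = 48019/50 s.
Target frame: (48019/50) × (24000/1001) = 23049120/1001 ≈ 23026.094 → 23026.

frame 23026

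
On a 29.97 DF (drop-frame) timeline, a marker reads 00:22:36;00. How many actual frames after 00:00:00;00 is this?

Complete 10-minute blocks: 2, each 17982 frames → 35964.
Remaining 2 whole minutes in the current block: 1800 + 1 × 1798 = 3598 frames.
Within the current minute: 36 × 30 + 0 − 2 = 1078 (labels ;00/;01 skipped at this minute). Total = 35964 + 3598 + 1078 = 40640.

40640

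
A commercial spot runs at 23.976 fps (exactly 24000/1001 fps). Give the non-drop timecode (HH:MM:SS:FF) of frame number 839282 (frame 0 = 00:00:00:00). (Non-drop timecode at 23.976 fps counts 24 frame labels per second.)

09:42:50:02

839282 ÷ 24 = 34970 full seconds, remainder 2 frames.
34970 s = 9 h 42 min 50 s.
Timecode: 09:42:50:02.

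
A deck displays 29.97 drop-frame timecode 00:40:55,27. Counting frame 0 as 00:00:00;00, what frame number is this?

73605

Complete 10-minute blocks: 4, each 17982 frames → 71928.
Remaining 0 whole minutes in the current block: 0 frames.
Within the current minute: 55 × 30 + 27 = 1677. Total = 71928 + 0 + 1677 = 73605.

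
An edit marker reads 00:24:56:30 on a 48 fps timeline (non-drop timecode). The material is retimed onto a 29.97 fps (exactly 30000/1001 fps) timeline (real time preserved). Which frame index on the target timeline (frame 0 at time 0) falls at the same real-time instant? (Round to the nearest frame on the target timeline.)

Source frame index: (0×3600 + 24×60 + 56) × 48 + 30 = 71838.
Real time: 71838 / (48) = 11973/8 s.
Target frame: (11973/8) × (30000/1001) = 3453750/77 ≈ 44853.896 → 44854.

frame 44854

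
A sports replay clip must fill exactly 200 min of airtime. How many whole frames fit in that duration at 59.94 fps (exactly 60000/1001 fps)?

200 min = 12000 s.
Frames = 12000 × 60000/1001 = 720000000/1001 ≈ 719280.7193.
Complete frames: 719280.

719280 frames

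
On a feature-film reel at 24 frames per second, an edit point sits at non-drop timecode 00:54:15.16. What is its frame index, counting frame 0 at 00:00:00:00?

frame 78136

Total seconds to the label: (0 × 3600 + 54 × 60 + 15) = 3255.
Frame index = 3255 × 24 + 16 = 78136.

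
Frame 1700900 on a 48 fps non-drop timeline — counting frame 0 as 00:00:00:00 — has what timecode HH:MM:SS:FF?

09:50:35:20

1700900 ÷ 48 = 35435 full seconds, remainder 20 frames.
35435 s = 9 h 50 min 35 s.
Timecode: 09:50:35:20.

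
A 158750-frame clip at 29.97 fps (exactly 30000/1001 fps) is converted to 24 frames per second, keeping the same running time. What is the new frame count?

127127 frames

Target frames = source frames × (target rate / source rate) = 158750 × (24)/(30000/1001) = 158750 × 1001/1250 = 127127.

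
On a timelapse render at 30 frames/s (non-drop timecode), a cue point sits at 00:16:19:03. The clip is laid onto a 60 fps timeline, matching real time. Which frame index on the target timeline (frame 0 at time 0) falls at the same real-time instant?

frame 58746

Source frame index: (0×3600 + 16×60 + 19) × 30 + 3 = 29373.
Real time: 29373 / (30) = 9791/10 s.
Target frame: (9791/10) × (60) = 58746.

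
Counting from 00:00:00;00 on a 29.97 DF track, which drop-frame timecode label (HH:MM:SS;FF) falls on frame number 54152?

Ten DF minutes hold 17982 frames, so frame 54152 lies in block 3 (frames 53946–71927) with 206 frames into that block.
The block's first minute is 1800 frames and the rest 1798 each; 206 frames reaches minute 0, so 3 × 18 + 0 × 2 = 54 labels have been skipped so far.
Adding those back, label number 54152 + 54 = 54206 at 30 labels/s is 1806 s + 26 f = 0 h 30 min 6 s frame 26, i.e. 00:30:06;26.

00:30:06;26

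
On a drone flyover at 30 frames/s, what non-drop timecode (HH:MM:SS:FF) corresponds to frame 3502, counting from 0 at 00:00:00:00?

3502 ÷ 30 = 116 full seconds, remainder 22 frames.
116 s = 0 h 1 min 56 s.
Timecode: 00:01:56:22.

00:01:56:22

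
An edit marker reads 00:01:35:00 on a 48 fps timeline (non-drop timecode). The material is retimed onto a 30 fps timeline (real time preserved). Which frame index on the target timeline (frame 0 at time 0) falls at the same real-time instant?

frame 2850

Source frame index: (0×3600 + 1×60 + 35) × 48 + 0 = 4560.
Real time: 4560 / (48) = 95 s.
Target frame: (95) × (30) = 2850.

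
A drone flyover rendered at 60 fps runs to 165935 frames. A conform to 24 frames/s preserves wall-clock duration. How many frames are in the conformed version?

66374 frames

Target frames = source frames × (target rate / source rate) = 165935 × (24)/(60) = 165935 × 2/5 = 66374.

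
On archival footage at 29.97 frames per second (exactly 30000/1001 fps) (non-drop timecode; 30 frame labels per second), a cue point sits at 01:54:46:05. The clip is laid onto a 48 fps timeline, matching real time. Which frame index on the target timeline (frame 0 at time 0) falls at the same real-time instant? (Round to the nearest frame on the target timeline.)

Source frame index: (1×3600 + 54×60 + 46) × 30 + 5 = 206585.
Real time: 206585 / (30000/1001) = 41358317/6000 s.
Target frame: (41358317/6000) × (48) = 41358317/125 ≈ 330866.536 → 330867.

frame 330867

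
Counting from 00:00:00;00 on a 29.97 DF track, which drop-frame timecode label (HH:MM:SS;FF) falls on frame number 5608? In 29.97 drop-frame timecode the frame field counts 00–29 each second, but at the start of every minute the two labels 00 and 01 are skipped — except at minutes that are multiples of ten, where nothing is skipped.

Each 10-minute DF block holds 10 × 60 × 30 − 9 × 2 = 17982 frames. 5608 ÷ 17982 → 0 full blocks, remainder 5608.
Within the partial block the first minute is 1800 frames and each further minute 1798, so 3 further minute boundaries passed. Total skipped labels = 18 × 0 + 2 × 3 = 6.
Non-drop label index = 5608 + 6 = 5614; at 30 labels/s that is 00:03:07:04, i.e. DF 00:03:07;04.

00:03:07;04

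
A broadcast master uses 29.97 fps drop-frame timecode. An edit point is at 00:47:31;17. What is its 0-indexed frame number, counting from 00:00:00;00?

85461

As if non-drop at 30 labels/s: (0 × 3600 + 47 × 60 + 31) × 30 + 17 = 85547.
Minute boundaries passed: 47; those not divisible by 10: 47 − 4 = 43; dropped labels = 2 × 43 = 86.
Actual frame index = 85547 − 86 = 85461.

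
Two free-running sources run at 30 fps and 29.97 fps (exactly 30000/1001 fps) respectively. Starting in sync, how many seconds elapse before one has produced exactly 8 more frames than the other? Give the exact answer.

4004/15 seconds

The gap grows by |30000/1001 − 30| = 30/1001 frames per second.
Time for a 8-frame gap: 8 ÷ (30/1001) = 4004/15 s.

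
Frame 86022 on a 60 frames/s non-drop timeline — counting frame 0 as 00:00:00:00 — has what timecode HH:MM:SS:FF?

00:23:53:42

86022 ÷ 60 = 1433 full seconds, remainder 42 frames.
1433 s = 0 h 23 min 53 s.
Timecode: 00:23:53:42.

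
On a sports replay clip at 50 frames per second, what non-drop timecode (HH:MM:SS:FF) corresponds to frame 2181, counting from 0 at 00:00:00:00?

2181 ÷ 50 = 43 full seconds, remainder 31 frames.
43 s = 0 h 0 min 43 s.
Timecode: 00:00:43:31.

00:00:43:31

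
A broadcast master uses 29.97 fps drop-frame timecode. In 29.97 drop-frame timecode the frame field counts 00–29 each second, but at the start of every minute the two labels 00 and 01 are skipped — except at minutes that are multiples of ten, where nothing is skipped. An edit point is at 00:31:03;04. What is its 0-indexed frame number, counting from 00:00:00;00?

55838

Complete 10-minute blocks: 3, each 17982 frames → 53946.
Remaining 1 whole minute in the current block: 1800 + 0 × 1798 = 1800 frames.
Within the current minute: 3 × 30 + 4 − 2 = 92 (labels ;00/;01 skipped at this minute). Total = 53946 + 1800 + 92 = 55838.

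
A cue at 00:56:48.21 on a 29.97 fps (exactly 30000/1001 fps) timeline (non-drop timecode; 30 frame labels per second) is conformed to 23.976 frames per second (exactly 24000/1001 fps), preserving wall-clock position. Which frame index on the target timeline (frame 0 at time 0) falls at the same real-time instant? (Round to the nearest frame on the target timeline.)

frame 81809

Source frame index: (0×3600 + 56×60 + 48) × 30 + 21 = 102261.
Real time: 102261 / (30000/1001) = 34121087/10000 s.
Target frame: (34121087/10000) × (24000/1001) = 409044/5 ≈ 81808.800 → 81809.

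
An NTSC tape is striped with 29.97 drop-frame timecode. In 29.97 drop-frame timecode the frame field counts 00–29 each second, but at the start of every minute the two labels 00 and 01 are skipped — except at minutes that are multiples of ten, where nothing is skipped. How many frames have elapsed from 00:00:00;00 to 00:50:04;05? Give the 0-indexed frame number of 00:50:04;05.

As if non-drop at 30 labels/s: (0 × 3600 + 50 × 60 + 4) × 30 + 5 = 90125.
Minute boundaries passed: 50; those not divisible by 10: 50 − 5 = 45; dropped labels = 2 × 45 = 90.
Actual frame index = 90125 − 90 = 90035.

90035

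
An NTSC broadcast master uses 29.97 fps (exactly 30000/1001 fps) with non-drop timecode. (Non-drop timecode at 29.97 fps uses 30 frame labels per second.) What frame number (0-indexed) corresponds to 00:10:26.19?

Total seconds to the label: (0 × 3600 + 10 × 60 + 26) = 626.
Frame index = 626 × 30 + 19 = 18799.

18799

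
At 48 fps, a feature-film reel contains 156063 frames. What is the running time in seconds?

3251.3125 seconds

Running time = 156063 / (48) = 3251.3125 s.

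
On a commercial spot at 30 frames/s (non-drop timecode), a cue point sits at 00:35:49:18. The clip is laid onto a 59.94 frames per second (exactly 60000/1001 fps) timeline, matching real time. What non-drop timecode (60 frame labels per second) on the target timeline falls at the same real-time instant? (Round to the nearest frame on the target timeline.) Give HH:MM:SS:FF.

Source frame index: (0×3600 + 35×60 + 49) × 30 + 18 = 64488.
Real time: 64488 / (30) = 10748/5 s.
Target frame: (10748/5) × (60000/1001) = 128976000/1001 ≈ 128847.153 → 128847.
At 60 labels/s: frame 128847 → 00:35:47:27.

00:35:47:27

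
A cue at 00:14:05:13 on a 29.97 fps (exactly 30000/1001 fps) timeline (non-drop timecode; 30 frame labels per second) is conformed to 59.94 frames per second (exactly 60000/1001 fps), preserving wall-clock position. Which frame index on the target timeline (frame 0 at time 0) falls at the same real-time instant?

Source frame index: (0×3600 + 14×60 + 5) × 30 + 13 = 25363.
Real time: 25363 / (30000/1001) = 25388363/30000 s.
Target frame: (25388363/30000) × (60000/1001) = 50726.

frame 50726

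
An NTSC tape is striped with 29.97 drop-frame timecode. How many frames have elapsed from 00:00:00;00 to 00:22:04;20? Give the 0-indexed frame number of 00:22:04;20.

39700

Complete 10-minute blocks: 2, each 17982 frames → 35964.
Remaining 2 whole minutes in the current block: 1800 + 1 × 1798 = 3598 frames.
Within the current minute: 4 × 30 + 20 − 2 = 138 (labels ;00/;01 skipped at this minute). Total = 35964 + 3598 + 138 = 39700.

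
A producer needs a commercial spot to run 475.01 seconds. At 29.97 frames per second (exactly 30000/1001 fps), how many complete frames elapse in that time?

Frames = 475.01 × 30000/1001 = 14250300/1001 ≈ 14236.0639.
Complete frames: 14236.

14236 frames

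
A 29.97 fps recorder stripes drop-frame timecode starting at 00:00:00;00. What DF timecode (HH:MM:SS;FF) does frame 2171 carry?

00:01:12;13

Each 10-minute DF block holds 10 × 60 × 30 − 9 × 2 = 17982 frames. 2171 ÷ 17982 → 0 full blocks, remainder 2171.
Within the partial block the first minute is 1800 frames and each further minute 1798, so 1 further minute boundary passed. Total skipped labels = 18 × 0 + 2 × 1 = 2.
Non-drop label index = 2171 + 2 = 2173; at 30 labels/s that is 00:01:12:13, i.e. DF 00:01:12;13.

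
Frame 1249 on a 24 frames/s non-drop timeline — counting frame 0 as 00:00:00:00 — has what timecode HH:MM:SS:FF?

00:00:52:01

1249 ÷ 24 = 52 full seconds, remainder 1 frame.
52 s = 0 h 0 min 52 s.
Timecode: 00:00:52:01.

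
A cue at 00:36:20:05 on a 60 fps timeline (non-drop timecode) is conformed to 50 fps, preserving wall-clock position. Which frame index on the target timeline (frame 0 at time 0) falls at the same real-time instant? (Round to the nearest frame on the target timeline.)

Source frame index: (0×3600 + 36×60 + 20) × 60 + 5 = 130805.
Real time: 130805 / (60) = 26161/12 s.
Target frame: (26161/12) × (50) = 654025/6 ≈ 109004.167 → 109004.

frame 109004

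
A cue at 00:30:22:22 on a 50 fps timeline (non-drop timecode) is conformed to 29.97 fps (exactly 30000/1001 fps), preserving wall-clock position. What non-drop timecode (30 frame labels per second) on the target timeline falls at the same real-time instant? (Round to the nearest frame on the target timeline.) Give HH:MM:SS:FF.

00:30:20:19

Source frame index: (0×3600 + 30×60 + 22) × 50 + 22 = 91122.
Real time: 91122 / (50) = 45561/25 s.
Target frame: (45561/25) × (30000/1001) = 54673200/1001 ≈ 54618.581 → 54619.
At 30 labels/s: frame 54619 → 00:30:20:19.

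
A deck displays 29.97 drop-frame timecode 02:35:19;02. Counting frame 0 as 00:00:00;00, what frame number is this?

279292

As if non-drop at 30 labels/s: (2 × 3600 + 35 × 60 + 19) × 30 + 2 = 279572.
Minute boundaries passed: 155; those not divisible by 10: 155 − 15 = 140; dropped labels = 2 × 140 = 280.
Actual frame index = 279572 − 280 = 279292.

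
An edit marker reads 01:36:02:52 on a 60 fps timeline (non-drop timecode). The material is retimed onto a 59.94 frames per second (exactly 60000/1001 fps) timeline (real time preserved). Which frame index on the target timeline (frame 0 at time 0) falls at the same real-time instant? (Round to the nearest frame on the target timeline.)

frame 345427

Source frame index: (1×3600 + 36×60 + 2) × 60 + 52 = 345772.
Real time: 345772 / (60) = 86443/15 s.
Target frame: (86443/15) × (60000/1001) = 49396000/143 ≈ 345426.573 → 345427.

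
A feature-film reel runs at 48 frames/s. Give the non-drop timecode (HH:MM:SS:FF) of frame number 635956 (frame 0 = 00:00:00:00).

635956 ÷ 48 = 13249 full seconds, remainder 4 frames.
13249 s = 3 h 40 min 49 s.
Timecode: 03:40:49:04.

03:40:49:04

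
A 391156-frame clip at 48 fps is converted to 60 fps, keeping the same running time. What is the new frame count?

488945 frames

Target frames = source frames × (target rate / source rate) = 391156 × (60)/(48) = 391156 × 5/4 = 488945.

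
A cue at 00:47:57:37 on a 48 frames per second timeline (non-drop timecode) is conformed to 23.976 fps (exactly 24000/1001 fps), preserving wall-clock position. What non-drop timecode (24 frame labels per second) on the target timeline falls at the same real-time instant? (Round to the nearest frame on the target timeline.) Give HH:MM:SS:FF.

00:47:54:22

Source frame index: (0×3600 + 47×60 + 57) × 48 + 37 = 138133.
Real time: 138133 / (48) = 138133/48 s.
Target frame: (138133/48) × (24000/1001) = 69066500/1001 ≈ 68997.502 → 68998.
At 24 labels/s: frame 68998 → 00:47:54:22.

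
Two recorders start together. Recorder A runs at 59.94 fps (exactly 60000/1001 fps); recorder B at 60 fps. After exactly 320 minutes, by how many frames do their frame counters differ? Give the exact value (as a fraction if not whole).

1152000/1001 frames

320 min = 19200 s.
A emits 60000/1001 × 19200 = 1152000000/1001 frames; B emits 60 × 19200 = 1152000.
Difference = 1152000/1001 frames (≈ 1150.8492); B is ahead of A.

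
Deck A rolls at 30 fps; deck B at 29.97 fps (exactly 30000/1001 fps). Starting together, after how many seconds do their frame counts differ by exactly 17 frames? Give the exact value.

17017/30 seconds

The gap grows by |30000/1001 − 30| = 30/1001 frames per second.
Time for a 17-frame gap: 17 ÷ (30/1001) = 17017/30 s.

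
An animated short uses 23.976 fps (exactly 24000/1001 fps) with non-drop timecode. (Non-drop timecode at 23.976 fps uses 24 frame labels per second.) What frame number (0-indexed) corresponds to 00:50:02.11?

72059

Total seconds to the label: (0 × 3600 + 50 × 60 + 2) = 3002.
Frame index = 3002 × 24 + 11 = 72059.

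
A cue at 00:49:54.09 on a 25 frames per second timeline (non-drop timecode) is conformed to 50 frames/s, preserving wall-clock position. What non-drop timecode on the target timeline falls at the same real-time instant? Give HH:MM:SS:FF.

00:49:54:18

Source frame index: (0×3600 + 49×60 + 54) × 25 + 9 = 74859.
Real time: 74859 / (25) = 74859/25 s.
Target frame: (74859/25) × (50) = 149718.
At 50 labels/s: frame 149718 → 00:49:54:18.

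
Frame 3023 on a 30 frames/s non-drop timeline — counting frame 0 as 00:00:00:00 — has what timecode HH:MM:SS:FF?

3023 ÷ 30 = 100 full seconds, remainder 23 frames.
100 s = 0 h 1 min 40 s.
Timecode: 00:01:40:23.

00:01:40:23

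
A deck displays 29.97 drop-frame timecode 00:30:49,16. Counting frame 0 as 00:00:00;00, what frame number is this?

As if non-drop at 30 labels/s: (0 × 3600 + 30 × 60 + 49) × 30 + 16 = 55486.
Minute boundaries passed: 30; those not divisible by 10: 30 − 3 = 27; dropped labels = 2 × 27 = 54.
Actual frame index = 55486 − 54 = 55432.

55432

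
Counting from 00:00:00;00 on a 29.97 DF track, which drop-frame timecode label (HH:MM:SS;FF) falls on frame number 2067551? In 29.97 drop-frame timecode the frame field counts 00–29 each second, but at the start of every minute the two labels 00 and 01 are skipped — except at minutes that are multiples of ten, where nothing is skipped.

Ten DF minutes hold 17982 frames, so frame 2067551 lies in block 114 (frames 2049948–2067929) with 17603 frames into that block.
The block's first minute is 1800 frames and the rest 1798 each; 17603 frames reaches minute 9, so 114 × 18 + 9 × 2 = 2070 labels have been skipped so far.
Adding those back, label number 2067551 + 2070 = 2069621 at 30 labels/s is 68987 s + 11 f = 19 h 9 min 47 s frame 11, i.e. 19:09:47;11.

19:09:47;11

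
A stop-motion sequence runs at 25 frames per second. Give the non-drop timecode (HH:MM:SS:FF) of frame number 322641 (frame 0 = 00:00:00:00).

322641 ÷ 25 = 12905 full seconds, remainder 16 frames.
12905 s = 3 h 35 min 5 s.
Timecode: 03:35:05:16.

03:35:05:16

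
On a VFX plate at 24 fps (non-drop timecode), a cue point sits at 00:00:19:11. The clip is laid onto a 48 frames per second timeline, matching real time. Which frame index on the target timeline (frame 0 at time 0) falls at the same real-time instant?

Source frame index: (0×3600 + 0×60 + 19) × 24 + 11 = 467.
Real time: 467 / (24) = 467/24 s.
Target frame: (467/24) × (48) = 934.

frame 934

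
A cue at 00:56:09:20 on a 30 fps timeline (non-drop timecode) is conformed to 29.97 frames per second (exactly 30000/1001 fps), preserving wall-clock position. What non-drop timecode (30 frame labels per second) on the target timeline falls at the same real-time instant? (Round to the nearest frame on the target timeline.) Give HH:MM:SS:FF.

Source frame index: (0×3600 + 56×60 + 9) × 30 + 20 = 101090.
Real time: 101090 / (30) = 10109/3 s.
Target frame: (10109/3) × (30000/1001) = 9190000/91 ≈ 100989.011 → 100989.
At 30 labels/s: frame 100989 → 00:56:06:09.

00:56:06:09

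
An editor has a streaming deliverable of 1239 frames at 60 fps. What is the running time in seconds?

Running time = 1239 / (60) = 20.65 s.

20.65 seconds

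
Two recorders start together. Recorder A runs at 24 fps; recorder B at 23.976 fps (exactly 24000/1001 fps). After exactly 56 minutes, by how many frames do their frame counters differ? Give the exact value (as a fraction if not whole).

56 min = 3360 s.
A emits 24 × 3360 = 80640 frames; B emits 24000/1001 × 3360 = 11520000/143.
Difference = 11520/143 frames (≈ 80.5594); B is behind A.

11520/143 frames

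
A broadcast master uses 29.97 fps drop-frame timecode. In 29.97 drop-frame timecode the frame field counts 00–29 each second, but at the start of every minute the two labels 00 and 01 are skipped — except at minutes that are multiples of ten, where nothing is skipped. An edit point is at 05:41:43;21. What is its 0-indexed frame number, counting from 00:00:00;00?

Complete 10-minute blocks: 34, each 17982 frames → 611388.
Remaining 1 whole minute in the current block: 1800 + 0 × 1798 = 1800 frames.
Within the current minute: 43 × 30 + 21 − 2 = 1309 (labels ;00/;01 skipped at this minute). Total = 611388 + 1800 + 1309 = 614497.

614497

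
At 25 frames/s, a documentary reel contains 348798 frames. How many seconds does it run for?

13951.92 seconds

Running time = 348798 / (25) = 13951.92 s.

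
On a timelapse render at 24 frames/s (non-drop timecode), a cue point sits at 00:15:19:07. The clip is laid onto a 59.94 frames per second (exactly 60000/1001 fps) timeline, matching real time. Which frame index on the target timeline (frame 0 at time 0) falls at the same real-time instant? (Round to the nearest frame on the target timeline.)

frame 55102

Source frame index: (0×3600 + 15×60 + 19) × 24 + 7 = 22063.
Real time: 22063 / (24) = 22063/24 s.
Target frame: (22063/24) × (60000/1001) = 55157500/1001 ≈ 55102.398 → 55102.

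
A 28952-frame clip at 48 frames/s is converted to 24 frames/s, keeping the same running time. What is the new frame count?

Target frames = source frames × (target rate / source rate) = 28952 × (24)/(48) = 28952 × 1/2 = 14476.

14476 frames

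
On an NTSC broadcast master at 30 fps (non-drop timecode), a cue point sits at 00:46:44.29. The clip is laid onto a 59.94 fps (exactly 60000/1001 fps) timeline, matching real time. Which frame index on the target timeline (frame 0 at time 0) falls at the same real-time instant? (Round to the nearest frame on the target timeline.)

Source frame index: (0×3600 + 46×60 + 44) × 30 + 29 = 84149.
Real time: 84149 / (30) = 84149/30 s.
Target frame: (84149/30) × (60000/1001) = 12946000/77 ≈ 168129.870 → 168130.

frame 168130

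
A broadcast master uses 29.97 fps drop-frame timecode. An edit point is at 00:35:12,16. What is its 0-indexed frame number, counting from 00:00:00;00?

Complete 10-minute blocks: 3, each 17982 frames → 53946.
Remaining 5 whole minutes in the current block: 1800 + 4 × 1798 = 8992 frames.
Within the current minute: 12 × 30 + 16 − 2 = 374 (labels ;00/;01 skipped at this minute). Total = 53946 + 8992 + 374 = 63312.

63312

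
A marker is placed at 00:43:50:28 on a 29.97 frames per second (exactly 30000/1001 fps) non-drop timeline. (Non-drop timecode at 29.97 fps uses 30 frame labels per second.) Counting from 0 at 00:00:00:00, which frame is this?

Total seconds to the label: (0 × 3600 + 43 × 60 + 50) = 2630.
Frame index = 2630 × 30 + 28 = 78928.

78928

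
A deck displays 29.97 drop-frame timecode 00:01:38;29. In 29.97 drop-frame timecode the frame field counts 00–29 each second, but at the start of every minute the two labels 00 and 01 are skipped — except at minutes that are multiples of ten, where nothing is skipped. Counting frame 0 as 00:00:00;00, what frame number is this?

2967

Complete 10-minute blocks: 0, each 17982 frames → 0.
Remaining 1 whole minute in the current block: 1800 + 0 × 1798 = 1800 frames.
Within the current minute: 38 × 30 + 29 − 2 = 1167 (labels ;00/;01 skipped at this minute). Total = 0 + 1800 + 1167 = 2967.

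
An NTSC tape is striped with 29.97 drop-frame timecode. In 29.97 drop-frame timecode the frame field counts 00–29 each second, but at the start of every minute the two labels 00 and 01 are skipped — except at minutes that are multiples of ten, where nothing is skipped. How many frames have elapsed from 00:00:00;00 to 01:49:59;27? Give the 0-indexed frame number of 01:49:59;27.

197799

As if non-drop at 30 labels/s: (1 × 3600 + 49 × 60 + 59) × 30 + 27 = 197997.
Minute boundaries passed: 109; those not divisible by 10: 109 − 10 = 99; dropped labels = 2 × 99 = 198.
Actual frame index = 197997 − 198 = 197799.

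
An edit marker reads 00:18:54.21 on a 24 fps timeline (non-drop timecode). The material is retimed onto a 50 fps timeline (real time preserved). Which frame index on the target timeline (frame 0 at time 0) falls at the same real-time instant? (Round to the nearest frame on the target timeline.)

Source frame index: (0×3600 + 18×60 + 54) × 24 + 21 = 27237.
Real time: 27237 / (24) = 9079/8 s.
Target frame: (9079/8) × (50) = 226975/4 ≈ 56743.750 → 56744.

frame 56744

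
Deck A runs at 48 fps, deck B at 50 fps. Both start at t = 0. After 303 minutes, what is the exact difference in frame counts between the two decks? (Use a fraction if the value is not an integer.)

303 min = 18180 s.
A emits 48 × 18180 = 872640 frames; B emits 50 × 18180 = 909000.
Difference = 36360 frames; B is ahead of A.

36360 frames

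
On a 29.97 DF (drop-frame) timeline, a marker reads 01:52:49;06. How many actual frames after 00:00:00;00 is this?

As if non-drop at 30 labels/s: (1 × 3600 + 52 × 60 + 49) × 30 + 6 = 203076.
Minute boundaries passed: 112; those not divisible by 10: 112 − 11 = 101; dropped labels = 2 × 101 = 202.
Actual frame index = 203076 − 202 = 202874.

202874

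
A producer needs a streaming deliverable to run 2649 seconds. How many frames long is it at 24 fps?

63576 frames

Frames = 2649 × 24 = 63576.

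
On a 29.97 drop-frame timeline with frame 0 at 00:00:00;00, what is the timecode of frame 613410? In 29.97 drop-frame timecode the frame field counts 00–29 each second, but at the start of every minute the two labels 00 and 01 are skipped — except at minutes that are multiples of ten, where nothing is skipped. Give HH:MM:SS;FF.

05:41:07;14

Each 10-minute DF block holds 10 × 60 × 30 − 9 × 2 = 17982 frames. 613410 ÷ 17982 → 34 full blocks, remainder 2022.
Within the partial block the first minute is 1800 frames and each further minute 1798, so 1 further minute boundary passed. Total skipped labels = 18 × 34 + 2 × 1 = 614.
Non-drop label index = 613410 + 614 = 614024; at 30 labels/s that is 05:41:07:14, i.e. DF 05:41:07;14.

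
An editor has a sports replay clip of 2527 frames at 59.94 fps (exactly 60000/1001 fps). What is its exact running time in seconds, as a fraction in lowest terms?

2529527/60000 seconds

Running time = 2527 ÷ (60000/1001) = 2527 × 1001/60000 = 2529527/60000 s.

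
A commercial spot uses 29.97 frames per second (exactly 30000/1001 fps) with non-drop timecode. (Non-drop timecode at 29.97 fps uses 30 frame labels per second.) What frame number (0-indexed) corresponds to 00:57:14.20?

103040

Total seconds to the label: (0 × 3600 + 57 × 60 + 14) = 3434.
Frame index = 3434 × 30 + 20 = 103040.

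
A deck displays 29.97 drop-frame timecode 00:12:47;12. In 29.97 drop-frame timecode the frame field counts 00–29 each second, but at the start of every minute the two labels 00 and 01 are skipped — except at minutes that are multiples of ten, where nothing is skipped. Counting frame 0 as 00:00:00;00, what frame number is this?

23000

Complete 10-minute blocks: 1, each 17982 frames → 17982.
Remaining 2 whole minutes in the current block: 1800 + 1 × 1798 = 3598 frames.
Within the current minute: 47 × 30 + 12 − 2 = 1420 (labels ;00/;01 skipped at this minute). Total = 17982 + 3598 + 1420 = 23000.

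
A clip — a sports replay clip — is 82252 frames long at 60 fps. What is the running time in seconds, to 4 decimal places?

1370.8667 seconds

Running time = 82252 × 1/60 = 20563/15 s ≈ 1370.8667 s.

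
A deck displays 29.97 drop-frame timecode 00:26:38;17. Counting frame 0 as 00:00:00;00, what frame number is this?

47909

Complete 10-minute blocks: 2, each 17982 frames → 35964.
Remaining 6 whole minutes in the current block: 1800 + 5 × 1798 = 10790 frames.
Within the current minute: 38 × 30 + 17 − 2 = 1155 (labels ;00/;01 skipped at this minute). Total = 35964 + 10790 + 1155 = 47909.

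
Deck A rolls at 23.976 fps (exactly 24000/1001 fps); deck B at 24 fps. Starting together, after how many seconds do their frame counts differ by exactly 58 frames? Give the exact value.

The gap grows by |24 − 24000/1001| = 24/1001 frames per second.
Time for a 58-frame gap: 58 ÷ (24/1001) = 29029/12 s.

29029/12 seconds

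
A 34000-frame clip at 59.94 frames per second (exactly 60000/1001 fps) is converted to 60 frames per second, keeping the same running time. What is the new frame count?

Target frames = source frames × (target rate / source rate) = 34000 × (60)/(60000/1001) = 34000 × 1001/1000 = 34034.

34034 frames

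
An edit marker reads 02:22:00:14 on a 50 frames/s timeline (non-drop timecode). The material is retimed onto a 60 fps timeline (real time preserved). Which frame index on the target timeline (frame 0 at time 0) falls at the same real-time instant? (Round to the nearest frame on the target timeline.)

Source frame index: (2×3600 + 22×60 + 0) × 50 + 14 = 426014.
Real time: 426014 / (50) = 213007/25 s.
Target frame: (213007/25) × (60) = 2556084/5 ≈ 511216.800 → 511217.

frame 511217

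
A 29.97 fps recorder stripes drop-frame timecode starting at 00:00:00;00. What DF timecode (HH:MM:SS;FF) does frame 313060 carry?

Ten DF minutes hold 17982 frames, so frame 313060 lies in block 17 (frames 305694–323675) with 7366 frames into that block.
The block's first minute is 1800 frames and the rest 1798 each; 7366 frames reaches minute 4, so 17 × 18 + 4 × 2 = 314 labels have been skipped so far.
Adding those back, label number 313060 + 314 = 313374 at 30 labels/s is 10445 s + 24 f = 2 h 54 min 5 s frame 24, i.e. 02:54:05;24.

02:54:05;24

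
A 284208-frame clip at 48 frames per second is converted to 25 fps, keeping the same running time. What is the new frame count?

148025 frames

Target frames = source frames × (target rate / source rate) = 284208 × (25)/(48) = 284208 × 25/48 = 148025.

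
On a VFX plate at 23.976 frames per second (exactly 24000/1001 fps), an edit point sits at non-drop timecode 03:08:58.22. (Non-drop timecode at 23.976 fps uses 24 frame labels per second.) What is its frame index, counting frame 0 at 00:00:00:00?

272134

Total seconds to the label: (3 × 3600 + 8 × 60 + 58) = 11338.
Frame index = 11338 × 24 + 22 = 272134.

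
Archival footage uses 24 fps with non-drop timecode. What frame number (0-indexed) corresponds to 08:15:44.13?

frame 713869

Total seconds to the label: (8 × 3600 + 15 × 60 + 44) = 29744.
Frame index = 29744 × 24 + 13 = 713869.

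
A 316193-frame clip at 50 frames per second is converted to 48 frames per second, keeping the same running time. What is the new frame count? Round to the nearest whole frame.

Frames at target rate = 316193 × (48) / (50) = 7588632/25 ≈ 303545.280.
Nearest whole frame: 303545.

303545 frames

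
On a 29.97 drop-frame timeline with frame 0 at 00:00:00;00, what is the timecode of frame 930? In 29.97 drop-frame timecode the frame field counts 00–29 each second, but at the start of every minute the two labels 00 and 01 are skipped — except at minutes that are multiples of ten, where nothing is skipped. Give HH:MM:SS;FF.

Each 10-minute DF block holds 10 × 60 × 30 − 9 × 2 = 17982 frames. 930 ÷ 17982 → 0 full blocks, remainder 930.
Within the partial block the first minute is 1800 frames and each further minute 1798, so 0 further minute boundaries passed. Total skipped labels = 18 × 0 + 2 × 0 = 0.
Non-drop label index = 930 + 0 = 930; at 30 labels/s that is 00:00:31:00, i.e. DF 00:00:31;00.

00:00:31;00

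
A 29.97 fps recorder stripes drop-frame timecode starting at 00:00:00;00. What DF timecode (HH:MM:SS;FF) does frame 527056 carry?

04:53:06;04

Ten DF minutes hold 17982 frames, so frame 527056 lies in block 29 (frames 521478–539459) with 5578 frames into that block.
The block's first minute is 1800 frames and the rest 1798 each; 5578 frames reaches minute 3, so 29 × 18 + 3 × 2 = 528 labels have been skipped so far.
Adding those back, label number 527056 + 528 = 527584 at 30 labels/s is 17586 s + 4 f = 4 h 53 min 6 s frame 4, i.e. 04:53:06;04.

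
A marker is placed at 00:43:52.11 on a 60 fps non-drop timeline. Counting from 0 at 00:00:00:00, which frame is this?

Total seconds to the label: (0 × 3600 + 43 × 60 + 52) = 2632.
Frame index = 2632 × 60 + 11 = 157931.

157931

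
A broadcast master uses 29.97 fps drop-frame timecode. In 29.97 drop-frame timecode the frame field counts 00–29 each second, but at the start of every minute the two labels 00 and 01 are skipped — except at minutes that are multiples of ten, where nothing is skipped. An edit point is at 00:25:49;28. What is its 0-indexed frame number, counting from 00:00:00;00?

46452

Complete 10-minute blocks: 2, each 17982 frames → 35964.
Remaining 5 whole minutes in the current block: 1800 + 4 × 1798 = 8992 frames.
Within the current minute: 49 × 30 + 28 − 2 = 1496 (labels ;00/;01 skipped at this minute). Total = 35964 + 8992 + 1496 = 46452.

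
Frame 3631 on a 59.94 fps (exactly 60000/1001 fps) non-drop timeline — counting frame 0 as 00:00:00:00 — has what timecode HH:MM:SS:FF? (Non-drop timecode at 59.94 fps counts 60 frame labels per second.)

3631 ÷ 60 = 60 full seconds, remainder 31 frames.
60 s = 0 h 1 min 0 s.
Timecode: 00:01:00:31.

00:01:00:31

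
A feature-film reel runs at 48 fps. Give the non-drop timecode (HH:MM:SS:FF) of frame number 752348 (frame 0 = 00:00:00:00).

04:21:13:44

752348 ÷ 48 = 15673 full seconds, remainder 44 frames.
15673 s = 4 h 21 min 13 s.
Timecode: 04:21:13:44.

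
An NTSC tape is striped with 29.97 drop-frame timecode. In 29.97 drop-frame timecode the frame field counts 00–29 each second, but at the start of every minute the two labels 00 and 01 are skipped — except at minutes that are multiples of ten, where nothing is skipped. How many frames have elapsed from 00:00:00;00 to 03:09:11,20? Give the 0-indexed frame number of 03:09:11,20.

340208

As if non-drop at 30 labels/s: (3 × 3600 + 9 × 60 + 11) × 30 + 20 = 340550.
Minute boundaries passed: 189; those not divisible by 10: 189 − 18 = 171; dropped labels = 2 × 171 = 342.
Actual frame index = 340550 − 342 = 340208.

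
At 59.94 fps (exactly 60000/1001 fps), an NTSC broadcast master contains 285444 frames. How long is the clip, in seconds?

4762.1574 seconds

Running time = 285444 / (60000/1001) = 4762.1574 s.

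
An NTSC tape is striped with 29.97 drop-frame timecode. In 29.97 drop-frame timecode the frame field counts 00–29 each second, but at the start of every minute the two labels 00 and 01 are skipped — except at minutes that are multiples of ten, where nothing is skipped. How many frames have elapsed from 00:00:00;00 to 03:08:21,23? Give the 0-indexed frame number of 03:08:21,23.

338713

As if non-drop at 30 labels/s: (3 × 3600 + 8 × 60 + 21) × 30 + 23 = 339053.
Minute boundaries passed: 188; those not divisible by 10: 188 − 18 = 170; dropped labels = 2 × 170 = 340.
Actual frame index = 339053 − 340 = 338713.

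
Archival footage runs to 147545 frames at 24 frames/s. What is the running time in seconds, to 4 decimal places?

6147.7083 seconds

Running time = 147545 × 1/24 = 147545/24 s ≈ 6147.7083 s.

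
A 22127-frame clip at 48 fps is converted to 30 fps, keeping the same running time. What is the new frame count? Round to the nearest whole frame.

Frames at target rate = 22127 × (30) / (48) = 110635/8 ≈ 13829.375.
Nearest whole frame: 13829.

13829 frames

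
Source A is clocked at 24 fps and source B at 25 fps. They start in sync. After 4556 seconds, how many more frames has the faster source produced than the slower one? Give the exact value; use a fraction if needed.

4556 frames

A emits 24 × 4556 = 109344 frames; B emits 25 × 4556 = 113900.
Difference = 4556 frames; B is ahead of A.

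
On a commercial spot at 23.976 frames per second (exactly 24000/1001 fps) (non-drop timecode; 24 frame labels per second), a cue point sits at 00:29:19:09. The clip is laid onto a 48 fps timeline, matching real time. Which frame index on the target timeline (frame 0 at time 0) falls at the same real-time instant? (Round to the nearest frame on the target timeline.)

Source frame index: (0×3600 + 29×60 + 19) × 24 + 9 = 42225.
Real time: 42225 / (24000/1001) = 563563/320 s.
Target frame: (563563/320) × (48) = 1690689/20 ≈ 84534.450 → 84534.

frame 84534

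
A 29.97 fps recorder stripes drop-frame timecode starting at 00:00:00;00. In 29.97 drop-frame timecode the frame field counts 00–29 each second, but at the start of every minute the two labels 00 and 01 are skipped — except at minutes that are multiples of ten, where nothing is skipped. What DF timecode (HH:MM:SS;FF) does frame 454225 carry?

Ten DF minutes hold 17982 frames, so frame 454225 lies in block 25 (frames 449550–467531) with 4675 frames into that block.
The block's first minute is 1800 frames and the rest 1798 each; 4675 frames reaches minute 2, so 25 × 18 + 2 × 2 = 454 labels have been skipped so far.
Adding those back, label number 454225 + 454 = 454679 at 30 labels/s is 15155 s + 29 f = 4 h 12 min 35 s frame 29, i.e. 04:12:35;29.

04:12:35;29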